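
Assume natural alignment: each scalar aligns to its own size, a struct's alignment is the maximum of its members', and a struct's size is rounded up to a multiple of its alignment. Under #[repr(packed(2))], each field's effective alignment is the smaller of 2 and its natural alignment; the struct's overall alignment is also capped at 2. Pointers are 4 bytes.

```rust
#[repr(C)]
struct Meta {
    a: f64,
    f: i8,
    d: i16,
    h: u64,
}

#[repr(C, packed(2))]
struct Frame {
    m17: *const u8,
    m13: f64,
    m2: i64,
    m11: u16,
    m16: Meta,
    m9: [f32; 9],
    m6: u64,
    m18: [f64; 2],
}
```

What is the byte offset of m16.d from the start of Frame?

32

Meta: a at 0 (size 8, align 8) → ends 8; f at 8 (size 1, align 1) → ends 9; pad 1 to align 2 for d; d at 10 (size 2, align 2) → ends 12; pad 4 to align 8 for h; h at 16 (size 8, align 8) → ends 24; total 24 bytes, alignment 8
m17 at 0 (size 4, align 2) → ends 4
m13 at 4 (size 8, align 2) → ends 12
m2 at 12 (size 8, align 2) → ends 20
m11 at 20 (size 2, align 2) → ends 22
m16 at 22 (size 24, align 2) → ends 46
within Meta: d at 10
22 + 10 = 32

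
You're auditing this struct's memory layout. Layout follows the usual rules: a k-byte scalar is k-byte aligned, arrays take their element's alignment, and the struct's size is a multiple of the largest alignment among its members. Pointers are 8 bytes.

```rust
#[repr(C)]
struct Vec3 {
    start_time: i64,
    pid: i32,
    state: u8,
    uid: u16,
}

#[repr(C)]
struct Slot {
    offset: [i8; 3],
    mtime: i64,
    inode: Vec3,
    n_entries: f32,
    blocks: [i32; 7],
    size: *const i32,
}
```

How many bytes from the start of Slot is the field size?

Vec3: start_time at 0 (size 8, align 8) → ends 8; pid at 8 (size 4, align 4) → ends 12; state at 12 (size 1, align 1) → ends 13; pad 1 to align 2 for uid; uid at 14 (size 2, align 2) → ends 16; total 16 bytes, alignment 8
offset at 0 (size 3, align 1) → ends 3
pad 5 to align 8 for mtime
mtime at 8 (size 8, align 8) → ends 16
inode at 16 (size 16, align 8) → ends 32
n_entries at 32 (size 4, align 4) → ends 36
blocks at 36 (size 28, align 4) → ends 64
size at 64 (size 8, align 8) → ends 72

64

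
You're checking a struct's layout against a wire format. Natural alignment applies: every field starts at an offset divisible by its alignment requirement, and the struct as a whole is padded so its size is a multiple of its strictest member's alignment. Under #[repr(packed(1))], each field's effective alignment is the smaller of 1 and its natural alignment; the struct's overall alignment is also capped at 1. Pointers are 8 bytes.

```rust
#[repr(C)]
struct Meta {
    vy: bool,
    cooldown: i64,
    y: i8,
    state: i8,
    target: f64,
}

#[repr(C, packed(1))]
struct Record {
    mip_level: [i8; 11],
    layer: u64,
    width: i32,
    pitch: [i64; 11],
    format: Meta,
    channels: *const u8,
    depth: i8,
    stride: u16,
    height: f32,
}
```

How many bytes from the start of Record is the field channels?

143

Meta: 0..1  vy  (1B, 1-aligned); 1..8  -- padding (7B); 8..16  cooldown  (8B, 8-aligned); 16..17  y  (1B, 1-aligned); 17..18  state  (1B, 1-aligned); 18..24  -- padding (6B); 24..32  target  (8B, 8-aligned); sizeof = 32, alignof = 8
0..11  mip_level  (11B, 1-aligned)
11..19  layer  (8B, 1-aligned)
19..23  width  (4B, 1-aligned)
23..111  pitch  (88B, 1-aligned)
111..143  format  (32B, 1-aligned)
143..151  channels  (8B, 1-aligned)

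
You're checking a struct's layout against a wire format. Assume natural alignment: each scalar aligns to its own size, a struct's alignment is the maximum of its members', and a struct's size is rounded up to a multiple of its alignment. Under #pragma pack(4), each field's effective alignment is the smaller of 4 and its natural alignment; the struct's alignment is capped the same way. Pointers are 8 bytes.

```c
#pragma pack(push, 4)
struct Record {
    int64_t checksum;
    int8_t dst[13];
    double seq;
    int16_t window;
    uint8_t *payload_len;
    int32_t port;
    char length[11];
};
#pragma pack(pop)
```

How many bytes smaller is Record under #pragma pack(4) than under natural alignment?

4

natural layout:
  checksum at 0 (size 8, align 8) → ends 8
  dst at 8 (size 13, align 1) → ends 21
  pad 3 to align 8 for seq
  seq at 24 (size 8, align 8) → ends 32
  window at 32 (size 2, align 2) → ends 34
  pad 6 to align 8 for payload_len
  payload_len at 40 (size 8, align 8) → ends 48
  port at 48 (size 4, align 4) → ends 52
  length at 52 (size 11, align 1) → ends 63
  tail pad 1 to reach multiple of 8
  total 64 bytes, alignment 8
packed(4) layout:
  checksum at 0 (size 8, align 4) → ends 8
  dst at 8 (size 13, align 1) → ends 21
  pad 3 to align 4 for seq
  seq at 24 (size 8, align 4) → ends 32
  window at 32 (size 2, align 2) → ends 34
  pad 2 to align 4 for payload_len
  payload_len at 36 (size 8, align 4) → ends 44
  port at 44 (size 4, align 4) → ends 48
  length at 48 (size 11, align 1) → ends 59
  tail pad 1 to reach multiple of 4
  total 60 bytes, alignment 4
64 − 60 = 4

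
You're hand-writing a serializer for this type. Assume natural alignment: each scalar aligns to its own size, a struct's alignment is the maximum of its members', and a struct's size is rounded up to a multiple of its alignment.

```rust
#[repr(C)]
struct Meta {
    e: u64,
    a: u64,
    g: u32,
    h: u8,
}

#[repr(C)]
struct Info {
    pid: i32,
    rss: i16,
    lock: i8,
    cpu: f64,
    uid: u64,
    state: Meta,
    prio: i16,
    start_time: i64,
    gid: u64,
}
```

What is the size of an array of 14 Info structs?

Meta: @0: e [8B, align 8] → 8; @8: a [8B, align 8] → 16; @16: g [4B, align 4] → 20; @20: h [1B, align 1] → 21; +3 tail pad (align 8); size 24, align 8
@0: pid [4B, align 4] → 4
@4: rss [2B, align 2] → 6
@6: lock [1B, align 1] → 7
+1 pad (align 8)
@8: cpu [8B, align 8] → 16
@16: uid [8B, align 8] → 24
@24: state [24B, align 8] → 48
@48: prio [2B, align 2] → 50
+6 pad (align 8)
@56: start_time [8B, align 8] → 64
@64: gid [8B, align 8] → 72
size 72, align 8
array of 14: 14 × 72 = 1008

1008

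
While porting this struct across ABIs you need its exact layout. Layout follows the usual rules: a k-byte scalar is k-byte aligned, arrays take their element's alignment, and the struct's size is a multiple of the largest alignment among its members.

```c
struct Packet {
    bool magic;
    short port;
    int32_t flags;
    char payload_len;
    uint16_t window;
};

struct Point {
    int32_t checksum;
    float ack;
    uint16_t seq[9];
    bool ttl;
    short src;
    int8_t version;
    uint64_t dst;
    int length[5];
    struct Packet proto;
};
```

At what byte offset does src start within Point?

Packet: 0..1  magic  (1B, 1-aligned); 1..2  -- padding (1B); 2..4  port  (2B, 2-aligned); 4..8  flags  (4B, 4-aligned); 8..9  payload_len  (1B, 1-aligned); 9..10  -- padding (1B); 10..12  window  (2B, 2-aligned); sizeof = 12, alignof = 4
0..4  checksum  (4B, 4-aligned)
4..8  ack  (4B, 4-aligned)
8..26  seq  (18B, 2-aligned)
26..27  ttl  (1B, 1-aligned)
27..28  -- padding (1B)
28..30  src  (2B, 2-aligned)

28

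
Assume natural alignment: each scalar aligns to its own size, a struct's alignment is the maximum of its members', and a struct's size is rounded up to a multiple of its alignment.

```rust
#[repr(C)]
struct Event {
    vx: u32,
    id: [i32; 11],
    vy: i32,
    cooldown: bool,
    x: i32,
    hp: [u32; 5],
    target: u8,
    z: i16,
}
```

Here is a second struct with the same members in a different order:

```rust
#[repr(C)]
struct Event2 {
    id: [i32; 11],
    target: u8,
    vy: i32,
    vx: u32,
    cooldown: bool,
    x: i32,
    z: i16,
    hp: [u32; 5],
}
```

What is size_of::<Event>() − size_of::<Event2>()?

vx at 0 (size 4, align 4) → ends 4
id at 4 (size 44, align 4) → ends 48
vy at 48 (size 4, align 4) → ends 52
cooldown at 52 (size 1, align 1) → ends 53
pad 3 to align 4 for x
x at 56 (size 4, align 4) → ends 60
hp at 60 (size 20, align 4) → ends 80
target at 80 (size 1, align 1) → ends 81
pad 1 to align 2 for z
z at 82 (size 2, align 2) → ends 84
total 84 bytes, alignment 4
— Event2 —
id at 0 (size 44, align 4) → ends 44
target at 44 (size 1, align 1) → ends 45
pad 3 to align 4 for vy
vy at 48 (size 4, align 4) → ends 52
vx at 52 (size 4, align 4) → ends 56
cooldown at 56 (size 1, align 1) → ends 57
pad 3 to align 4 for x
x at 60 (size 4, align 4) → ends 64
z at 64 (size 2, align 2) → ends 66
pad 2 to align 4 for hp
hp at 68 (size 20, align 4) → ends 88
total 88 bytes, alignment 4
84 − 88 = -4

-4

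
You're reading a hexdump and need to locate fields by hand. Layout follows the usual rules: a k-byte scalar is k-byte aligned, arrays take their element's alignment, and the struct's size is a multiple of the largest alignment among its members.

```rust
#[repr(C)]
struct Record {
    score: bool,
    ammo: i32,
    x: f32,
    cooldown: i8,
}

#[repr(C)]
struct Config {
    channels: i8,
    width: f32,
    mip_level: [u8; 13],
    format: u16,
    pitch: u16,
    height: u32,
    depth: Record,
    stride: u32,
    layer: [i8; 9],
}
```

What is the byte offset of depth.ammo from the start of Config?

Record: score at 0 (size 1, align 1) → ends 1; pad 3 to align 4 for ammo; ammo at 4 (size 4, align 4) → ends 8; x at 8 (size 4, align 4) → ends 12; cooldown at 12 (size 1, align 1) → ends 13; tail pad 3 to reach multiple of 4; total 16 bytes, alignment 4
channels at 0 (size 1, align 1) → ends 1
pad 3 to align 4 for width
width at 4 (size 4, align 4) → ends 8
mip_level at 8 (size 13, align 1) → ends 21
pad 1 to align 2 for format
format at 22 (size 2, align 2) → ends 24
pitch at 24 (size 2, align 2) → ends 26
pad 2 to align 4 for height
height at 28 (size 4, align 4) → ends 32
depth at 32 (size 16, align 4) → ends 48
within Record: ammo at 4
32 + 4 = 36

36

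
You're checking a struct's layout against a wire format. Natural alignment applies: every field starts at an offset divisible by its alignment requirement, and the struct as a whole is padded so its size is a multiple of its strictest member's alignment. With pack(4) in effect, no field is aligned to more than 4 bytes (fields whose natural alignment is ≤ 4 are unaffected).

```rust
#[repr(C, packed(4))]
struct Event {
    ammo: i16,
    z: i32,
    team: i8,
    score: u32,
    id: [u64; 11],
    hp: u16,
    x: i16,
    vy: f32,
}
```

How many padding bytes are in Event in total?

ammo at 0 (size 2, align 2) → ends 2
pad 2 to align 4 for z
z at 4 (size 4, align 4) → ends 8
team at 8 (size 1, align 1) → ends 9
pad 3 to align 4 for score
score at 12 (size 4, align 4) → ends 16
id at 16 (size 88, align 4) → ends 104
hp at 104 (size 2, align 2) → ends 106
x at 106 (size 2, align 2) → ends 108
vy at 108 (size 4, align 4) → ends 112
total 112 bytes, alignment 4
data bytes 107, size 112 → padding 5

5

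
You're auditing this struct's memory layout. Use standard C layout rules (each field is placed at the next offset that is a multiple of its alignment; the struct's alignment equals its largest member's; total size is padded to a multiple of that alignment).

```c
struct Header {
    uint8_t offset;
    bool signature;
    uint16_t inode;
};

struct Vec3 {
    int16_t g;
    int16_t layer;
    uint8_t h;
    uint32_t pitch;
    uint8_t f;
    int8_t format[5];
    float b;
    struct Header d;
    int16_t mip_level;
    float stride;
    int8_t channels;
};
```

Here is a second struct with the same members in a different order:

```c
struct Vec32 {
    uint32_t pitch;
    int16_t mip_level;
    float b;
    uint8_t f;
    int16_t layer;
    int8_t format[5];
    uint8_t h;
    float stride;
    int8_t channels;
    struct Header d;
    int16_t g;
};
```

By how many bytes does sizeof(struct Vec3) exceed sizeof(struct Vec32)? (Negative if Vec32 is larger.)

4

Header: @0: offset [1B, align 1] → 1; @1: signature [1B, align 1] → 2; @2: inode [2B, align 2] → 4; size 4, align 2
@0: g [2B, align 2] → 2
@2: layer [2B, align 2] → 4
@4: h [1B, align 1] → 5
+3 pad (align 4)
@8: pitch [4B, align 4] → 12
@12: f [1B, align 1] → 13
@13: format [5B, align 1] → 18
+2 pad (align 4)
@20: b [4B, align 4] → 24
@24: d [4B, align 2] → 28
@28: mip_level [2B, align 2] → 30
+2 pad (align 4)
@32: stride [4B, align 4] → 36
@36: channels [1B, align 1] → 37
+3 tail pad (align 4)
size 40, align 4
— Vec32 —
@0: pitch [4B, align 4] → 4
@4: mip_level [2B, align 2] → 6
+2 pad (align 4)
@8: b [4B, align 4] → 12
@12: f [1B, align 1] → 13
+1 pad (align 2)
@14: layer [2B, align 2] → 16
@16: format [5B, align 1] → 21
@21: h [1B, align 1] → 22
+2 pad (align 4)
@24: stride [4B, align 4] → 28
@28: channels [1B, align 1] → 29
+1 pad (align 2)
@30: d [4B, align 2] → 34
@34: g [2B, align 2] → 36
size 36, align 4
40 − 36 = 4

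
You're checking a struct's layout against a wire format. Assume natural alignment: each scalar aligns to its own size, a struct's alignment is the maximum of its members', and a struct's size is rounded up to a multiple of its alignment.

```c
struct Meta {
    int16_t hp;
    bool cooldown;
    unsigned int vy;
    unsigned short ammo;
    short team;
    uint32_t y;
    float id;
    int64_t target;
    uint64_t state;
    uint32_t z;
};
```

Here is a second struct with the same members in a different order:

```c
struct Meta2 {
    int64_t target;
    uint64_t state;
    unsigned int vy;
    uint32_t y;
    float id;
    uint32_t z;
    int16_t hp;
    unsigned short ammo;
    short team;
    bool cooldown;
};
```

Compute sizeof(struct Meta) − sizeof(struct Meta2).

8

hp at 0 (size 2, align 2) → ends 2
cooldown at 2 (size 1, align 1) → ends 3
pad 1 to align 4 for vy
vy at 4 (size 4, align 4) → ends 8
ammo at 8 (size 2, align 2) → ends 10
team at 10 (size 2, align 2) → ends 12
y at 12 (size 4, align 4) → ends 16
id at 16 (size 4, align 4) → ends 20
pad 4 to align 8 for target
target at 24 (size 8, align 8) → ends 32
state at 32 (size 8, align 8) → ends 40
z at 40 (size 4, align 4) → ends 44
tail pad 4 to reach multiple of 8
total 48 bytes, alignment 8
— Meta2 —
target at 0 (size 8, align 8) → ends 8
state at 8 (size 8, align 8) → ends 16
vy at 16 (size 4, align 4) → ends 20
y at 20 (size 4, align 4) → ends 24
id at 24 (size 4, align 4) → ends 28
z at 28 (size 4, align 4) → ends 32
hp at 32 (size 2, align 2) → ends 34
ammo at 34 (size 2, align 2) → ends 36
team at 36 (size 2, align 2) → ends 38
cooldown at 38 (size 1, align 1) → ends 39
tail pad 1 to reach multiple of 8
total 40 bytes, alignment 8
48 − 40 = 8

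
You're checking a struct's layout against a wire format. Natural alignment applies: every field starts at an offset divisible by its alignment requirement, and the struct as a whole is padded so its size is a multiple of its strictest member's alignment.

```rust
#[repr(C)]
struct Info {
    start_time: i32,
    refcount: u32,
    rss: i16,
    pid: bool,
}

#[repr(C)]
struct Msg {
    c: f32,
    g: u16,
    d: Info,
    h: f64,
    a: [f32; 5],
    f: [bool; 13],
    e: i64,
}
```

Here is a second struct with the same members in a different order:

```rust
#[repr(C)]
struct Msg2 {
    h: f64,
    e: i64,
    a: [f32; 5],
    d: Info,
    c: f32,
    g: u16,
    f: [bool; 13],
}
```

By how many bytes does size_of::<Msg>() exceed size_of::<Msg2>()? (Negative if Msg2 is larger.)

8

Info: 0..4  start_time  (4B, 4-aligned); 4..8  refcount  (4B, 4-aligned); 8..10  rss  (2B, 2-aligned); 10..11  pid  (1B, 1-aligned); 11..12  -- tail padding (1B); sizeof = 12, alignof = 4
0..4  c  (4B, 4-aligned)
4..6  g  (2B, 2-aligned)
6..8  -- padding (2B)
8..20  d  (12B, 4-aligned)
20..24  -- padding (4B)
24..32  h  (8B, 8-aligned)
32..52  a  (20B, 4-aligned)
52..65  f  (13B, 1-aligned)
65..72  -- padding (7B)
72..80  e  (8B, 8-aligned)
sizeof = 80, alignof = 8
— Msg2 —
0..8  h  (8B, 8-aligned)
8..16  e  (8B, 8-aligned)
16..36  a  (20B, 4-aligned)
36..48  d  (12B, 4-aligned)
48..52  c  (4B, 4-aligned)
52..54  g  (2B, 2-aligned)
54..67  f  (13B, 1-aligned)
67..72  -- tail padding (5B)
sizeof = 72, alignof = 8
80 − 72 = 8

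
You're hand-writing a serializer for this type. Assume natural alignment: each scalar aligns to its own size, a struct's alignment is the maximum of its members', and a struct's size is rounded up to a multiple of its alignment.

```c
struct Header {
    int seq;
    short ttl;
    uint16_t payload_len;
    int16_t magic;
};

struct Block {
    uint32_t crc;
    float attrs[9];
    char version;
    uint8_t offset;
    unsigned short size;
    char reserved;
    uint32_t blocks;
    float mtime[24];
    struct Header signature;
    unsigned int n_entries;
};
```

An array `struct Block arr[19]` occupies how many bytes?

3116

Header: @0: seq [4B, align 4] → 4; @4: ttl [2B, align 2] → 6; @6: payload_len [2B, align 2] → 8; @8: magic [2B, align 2] → 10; +2 tail pad (align 4); size 12, align 4
@0: crc [4B, align 4] → 4
@4: attrs [36B, align 4] → 40
@40: version [1B, align 1] → 41
@41: offset [1B, align 1] → 42
@42: size [2B, align 2] → 44
@44: reserved [1B, align 1] → 45
+3 pad (align 4)
@48: blocks [4B, align 4] → 52
@52: mtime [96B, align 4] → 148
@148: signature [12B, align 4] → 160
@160: n_entries [4B, align 4] → 164
size 164, align 4
array of 19: 19 × 164 = 3116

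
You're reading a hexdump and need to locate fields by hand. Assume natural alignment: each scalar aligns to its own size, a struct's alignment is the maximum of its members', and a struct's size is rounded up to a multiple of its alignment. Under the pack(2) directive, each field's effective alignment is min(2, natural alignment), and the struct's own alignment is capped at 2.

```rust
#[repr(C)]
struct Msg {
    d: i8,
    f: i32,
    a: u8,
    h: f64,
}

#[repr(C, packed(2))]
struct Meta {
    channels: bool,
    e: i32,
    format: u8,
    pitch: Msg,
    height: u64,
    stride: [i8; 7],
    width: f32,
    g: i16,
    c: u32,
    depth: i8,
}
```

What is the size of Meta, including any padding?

60

Msg: 0..1  d  (1B, 1-aligned); 1..4  -- padding (3B); 4..8  f  (4B, 4-aligned); 8..9  a  (1B, 1-aligned); 9..16  -- padding (7B); 16..24  h  (8B, 8-aligned); sizeof = 24, alignof = 8
0..1  channels  (1B, 1-aligned)
1..2  -- padding (1B)
2..6  e  (4B, 2-aligned)
6..7  format  (1B, 1-aligned)
7..8  -- padding (1B)
8..32  pitch  (24B, 2-aligned)
32..40  height  (8B, 2-aligned)
40..47  stride  (7B, 1-aligned)
47..48  -- padding (1B)
48..52  width  (4B, 2-aligned)
52..54  g  (2B, 2-aligned)
54..58  c  (4B, 2-aligned)
58..59  depth  (1B, 1-aligned)
59..60  -- tail padding (1B)
sizeof = 60, alignof = 2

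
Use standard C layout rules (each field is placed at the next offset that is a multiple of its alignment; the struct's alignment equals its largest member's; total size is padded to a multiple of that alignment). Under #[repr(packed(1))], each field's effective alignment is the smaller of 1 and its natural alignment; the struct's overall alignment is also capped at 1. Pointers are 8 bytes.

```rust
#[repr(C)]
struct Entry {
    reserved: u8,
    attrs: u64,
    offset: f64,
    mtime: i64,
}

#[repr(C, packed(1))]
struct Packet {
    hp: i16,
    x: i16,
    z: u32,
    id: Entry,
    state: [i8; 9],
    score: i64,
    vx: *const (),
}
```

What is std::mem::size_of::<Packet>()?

Entry: @0: reserved [1B, align 1] → 1; +7 pad (align 8); @8: attrs [8B, align 8] → 16; @16: offset [8B, align 8] → 24; @24: mtime [8B, align 8] → 32; size 32, align 8
@0: hp [2B, align 1] → 2
@2: x [2B, align 1] → 4
@4: z [4B, align 1] → 8
@8: id [32B, align 1] → 40
@40: state [9B, align 1] → 49
@49: score [8B, align 1] → 57
@57: vx [8B, align 1] → 65
size 65, align 1

65 bytes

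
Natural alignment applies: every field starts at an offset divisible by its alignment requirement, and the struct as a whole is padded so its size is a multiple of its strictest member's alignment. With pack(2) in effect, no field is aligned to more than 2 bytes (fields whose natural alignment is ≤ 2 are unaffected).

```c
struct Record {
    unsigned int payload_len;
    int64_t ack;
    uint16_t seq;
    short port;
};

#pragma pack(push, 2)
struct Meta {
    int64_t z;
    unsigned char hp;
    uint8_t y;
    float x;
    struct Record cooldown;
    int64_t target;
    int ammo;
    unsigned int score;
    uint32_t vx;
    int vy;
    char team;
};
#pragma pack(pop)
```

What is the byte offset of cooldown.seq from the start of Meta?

30

Record: 0..4  payload_len  (4B, 4-aligned); 4..8  -- padding (4B); 8..16  ack  (8B, 8-aligned); 16..18  seq  (2B, 2-aligned); 18..20  port  (2B, 2-aligned); 20..24  -- tail padding (4B); sizeof = 24, alignof = 8
0..8  z  (8B, 2-aligned)
8..9  hp  (1B, 1-aligned)
9..10  y  (1B, 1-aligned)
10..14  x  (4B, 2-aligned)
14..38  cooldown  (24B, 2-aligned)
within Record: seq at 16
14 + 16 = 30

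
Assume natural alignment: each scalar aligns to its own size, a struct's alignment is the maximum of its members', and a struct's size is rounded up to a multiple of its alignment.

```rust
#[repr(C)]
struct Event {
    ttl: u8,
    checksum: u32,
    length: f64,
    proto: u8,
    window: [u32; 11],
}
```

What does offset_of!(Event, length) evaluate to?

@0: ttl [1B, align 1] → 1
+3 pad (align 4)
@4: checksum [4B, align 4] → 8
@8: length [8B, align 8] → 16

8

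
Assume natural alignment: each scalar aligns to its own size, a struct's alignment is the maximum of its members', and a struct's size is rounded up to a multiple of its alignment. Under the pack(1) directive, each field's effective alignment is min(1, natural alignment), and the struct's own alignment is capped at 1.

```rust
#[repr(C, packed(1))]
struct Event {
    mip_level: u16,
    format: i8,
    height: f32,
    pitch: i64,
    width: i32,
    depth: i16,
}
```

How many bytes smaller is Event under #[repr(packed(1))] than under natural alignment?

natural layout:
  mip_level at 0 (size 2, align 2) → ends 2
  format at 2 (size 1, align 1) → ends 3
  pad 1 to align 4 for height
  height at 4 (size 4, align 4) → ends 8
  pitch at 8 (size 8, align 8) → ends 16
  width at 16 (size 4, align 4) → ends 20
  depth at 20 (size 2, align 2) → ends 22
  tail pad 2 to reach multiple of 8
  total 24 bytes, alignment 8
packed(1) layout:
  mip_level at 0 (size 2, align 1) → ends 2
  format at 2 (size 1, align 1) → ends 3
  height at 3 (size 4, align 1) → ends 7
  pitch at 7 (size 8, align 1) → ends 15
  width at 15 (size 4, align 1) → ends 19
  depth at 19 (size 2, align 1) → ends 21
  total 21 bytes, alignment 1
24 − 21 = 3

3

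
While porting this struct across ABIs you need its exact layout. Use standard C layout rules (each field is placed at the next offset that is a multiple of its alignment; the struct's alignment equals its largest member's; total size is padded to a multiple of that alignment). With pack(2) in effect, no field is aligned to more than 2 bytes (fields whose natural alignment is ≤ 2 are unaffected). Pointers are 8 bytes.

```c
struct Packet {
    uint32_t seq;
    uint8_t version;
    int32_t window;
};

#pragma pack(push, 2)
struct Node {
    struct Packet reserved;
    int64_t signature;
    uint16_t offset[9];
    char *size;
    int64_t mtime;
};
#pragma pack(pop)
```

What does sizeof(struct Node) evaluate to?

Packet: 0..4  seq  (4B, 4-aligned); 4..5  version  (1B, 1-aligned); 5..8  -- padding (3B); 8..12  window  (4B, 4-aligned); sizeof = 12, alignof = 4
0..12  reserved  (12B, 2-aligned)
12..20  signature  (8B, 2-aligned)
20..38  offset  (18B, 2-aligned)
38..46  size  (8B, 2-aligned)
46..54  mtime  (8B, 2-aligned)
sizeof = 54, alignof = 2

54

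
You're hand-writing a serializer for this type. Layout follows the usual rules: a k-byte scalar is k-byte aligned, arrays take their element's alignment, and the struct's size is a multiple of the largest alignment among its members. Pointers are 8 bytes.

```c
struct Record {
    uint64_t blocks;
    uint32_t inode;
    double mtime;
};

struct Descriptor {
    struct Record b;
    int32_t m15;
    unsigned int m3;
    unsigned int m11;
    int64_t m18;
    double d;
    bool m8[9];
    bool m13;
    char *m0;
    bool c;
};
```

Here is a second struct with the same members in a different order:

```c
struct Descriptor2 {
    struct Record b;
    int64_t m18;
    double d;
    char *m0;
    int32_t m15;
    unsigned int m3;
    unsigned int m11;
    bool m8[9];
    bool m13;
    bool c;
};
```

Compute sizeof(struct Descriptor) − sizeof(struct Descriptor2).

Record: blocks at 0 (size 8, align 8) → ends 8; inode at 8 (size 4, align 4) → ends 12; pad 4 to align 8 for mtime; mtime at 16 (size 8, align 8) → ends 24; total 24 bytes, alignment 8
b at 0 (size 24, align 8) → ends 24
m15 at 24 (size 4, align 4) → ends 28
m3 at 28 (size 4, align 4) → ends 32
m11 at 32 (size 4, align 4) → ends 36
pad 4 to align 8 for m18
m18 at 40 (size 8, align 8) → ends 48
d at 48 (size 8, align 8) → ends 56
m8 at 56 (size 9, align 1) → ends 65
m13 at 65 (size 1, align 1) → ends 66
pad 6 to align 8 for m0
m0 at 72 (size 8, align 8) → ends 80
c at 80 (size 1, align 1) → ends 81
tail pad 7 to reach multiple of 8
total 88 bytes, alignment 8
— Descriptor2 —
b at 0 (size 24, align 8) → ends 24
m18 at 24 (size 8, align 8) → ends 32
d at 32 (size 8, align 8) → ends 40
m0 at 40 (size 8, align 8) → ends 48
m15 at 48 (size 4, align 4) → ends 52
m3 at 52 (size 4, align 4) → ends 56
m11 at 56 (size 4, align 4) → ends 60
m8 at 60 (size 9, align 1) → ends 69
m13 at 69 (size 1, align 1) → ends 70
c at 70 (size 1, align 1) → ends 71
tail pad 1 to reach multiple of 8
total 72 bytes, alignment 8
88 − 72 = 16

16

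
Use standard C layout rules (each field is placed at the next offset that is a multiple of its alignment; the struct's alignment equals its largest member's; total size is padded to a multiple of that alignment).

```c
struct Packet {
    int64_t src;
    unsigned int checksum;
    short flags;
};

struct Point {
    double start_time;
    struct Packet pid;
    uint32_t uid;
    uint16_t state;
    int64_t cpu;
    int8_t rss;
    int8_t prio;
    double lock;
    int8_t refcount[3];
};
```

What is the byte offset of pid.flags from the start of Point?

Packet: src at 0 (size 8, align 8) → ends 8; checksum at 8 (size 4, align 4) → ends 12; flags at 12 (size 2, align 2) → ends 14; tail pad 2 to reach multiple of 8; total 16 bytes, alignment 8
start_time at 0 (size 8, align 8) → ends 8
pid at 8 (size 16, align 8) → ends 24
within Packet: flags at 12
8 + 12 = 20

20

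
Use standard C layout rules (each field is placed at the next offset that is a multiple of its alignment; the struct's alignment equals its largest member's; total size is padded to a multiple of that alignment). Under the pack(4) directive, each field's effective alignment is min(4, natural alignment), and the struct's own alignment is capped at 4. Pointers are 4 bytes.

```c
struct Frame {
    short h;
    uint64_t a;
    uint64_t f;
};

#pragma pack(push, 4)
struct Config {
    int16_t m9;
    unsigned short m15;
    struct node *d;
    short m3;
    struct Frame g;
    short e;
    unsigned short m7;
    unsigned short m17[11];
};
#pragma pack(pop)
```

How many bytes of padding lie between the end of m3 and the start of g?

2

Frame: 0..2  h  (2B, 2-aligned); 2..8  -- padding (6B); 8..16  a  (8B, 8-aligned); 16..24  f  (8B, 8-aligned); sizeof = 24, alignof = 8
0..2  m9  (2B, 2-aligned)
2..4  m15  (2B, 2-aligned)
4..8  d  (4B, 4-aligned)
8..10  m3  (2B, 2-aligned)
10..12  -- padding (2B)
12..36  g  (24B, 4-aligned)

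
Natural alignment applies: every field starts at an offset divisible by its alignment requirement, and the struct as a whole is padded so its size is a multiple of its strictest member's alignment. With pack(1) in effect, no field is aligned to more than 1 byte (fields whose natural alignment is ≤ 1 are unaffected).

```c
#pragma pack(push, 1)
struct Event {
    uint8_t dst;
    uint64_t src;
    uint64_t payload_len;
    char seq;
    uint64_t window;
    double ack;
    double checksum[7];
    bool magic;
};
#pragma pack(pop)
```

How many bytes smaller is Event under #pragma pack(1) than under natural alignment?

21

natural layout:
  @0: dst [1B, align 1] → 1
  +7 pad (align 8)
  @8: src [8B, align 8] → 16
  @16: payload_len [8B, align 8] → 24
  @24: seq [1B, align 1] → 25
  +7 pad (align 8)
  @32: window [8B, align 8] → 40
  @40: ack [8B, align 8] → 48
  @48: checksum [56B, align 8] → 104
  @104: magic [1B, align 1] → 105
  +7 tail pad (align 8)
  size 112, align 8
packed(1) layout:
  @0: dst [1B, align 1] → 1
  @1: src [8B, align 1] → 9
  @9: payload_len [8B, align 1] → 17
  @17: seq [1B, align 1] → 18
  @18: window [8B, align 1] → 26
  @26: ack [8B, align 1] → 34
  @34: checksum [56B, align 1] → 90
  @90: magic [1B, align 1] → 91
  size 91, align 1
112 − 91 = 21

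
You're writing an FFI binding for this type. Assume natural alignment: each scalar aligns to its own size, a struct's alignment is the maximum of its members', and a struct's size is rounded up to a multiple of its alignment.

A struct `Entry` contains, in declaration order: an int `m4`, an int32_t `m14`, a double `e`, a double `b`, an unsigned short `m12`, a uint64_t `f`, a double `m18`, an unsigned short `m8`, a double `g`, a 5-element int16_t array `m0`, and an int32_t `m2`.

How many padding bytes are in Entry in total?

m4 at 0 (size 4, align 4) → ends 4
m14 at 4 (size 4, align 4) → ends 8
e at 8 (size 8, align 8) → ends 16
b at 16 (size 8, align 8) → ends 24
m12 at 24 (size 2, align 2) → ends 26
pad 6 to align 8 for f
f at 32 (size 8, align 8) → ends 40
m18 at 40 (size 8, align 8) → ends 48
m8 at 48 (size 2, align 2) → ends 50
pad 6 to align 8 for g
g at 56 (size 8, align 8) → ends 64
m0 at 64 (size 10, align 2) → ends 74
pad 2 to align 4 for m2
m2 at 76 (size 4, align 4) → ends 80
total 80 bytes, alignment 8
data bytes 66, size 80 → padding 14

14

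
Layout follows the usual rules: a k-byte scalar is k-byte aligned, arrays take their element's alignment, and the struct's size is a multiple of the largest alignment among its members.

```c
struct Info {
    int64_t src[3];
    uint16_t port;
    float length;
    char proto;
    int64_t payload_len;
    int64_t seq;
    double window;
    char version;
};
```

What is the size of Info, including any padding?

72

src at 0 (size 24, align 8) → ends 24
port at 24 (size 2, align 2) → ends 26
pad 2 to align 4 for length
length at 28 (size 4, align 4) → ends 32
proto at 32 (size 1, align 1) → ends 33
pad 7 to align 8 for payload_len
payload_len at 40 (size 8, align 8) → ends 48
seq at 48 (size 8, align 8) → ends 56
window at 56 (size 8, align 8) → ends 64
version at 64 (size 1, align 1) → ends 65
tail pad 7 to reach multiple of 8
total 72 bytes, alignment 8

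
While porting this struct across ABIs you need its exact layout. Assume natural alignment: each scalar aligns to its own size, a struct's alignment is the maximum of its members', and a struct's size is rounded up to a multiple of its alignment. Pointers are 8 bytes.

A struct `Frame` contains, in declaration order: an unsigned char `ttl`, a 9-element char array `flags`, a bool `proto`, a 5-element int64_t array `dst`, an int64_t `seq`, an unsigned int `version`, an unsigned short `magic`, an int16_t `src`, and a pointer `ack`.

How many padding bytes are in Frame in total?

0..1  ttl  (1B, 1-aligned)
1..10  flags  (9B, 1-aligned)
10..11  proto  (1B, 1-aligned)
11..16  -- padding (5B)
16..56  dst  (40B, 8-aligned)
56..64  seq  (8B, 8-aligned)
64..68  version  (4B, 4-aligned)
68..70  magic  (2B, 2-aligned)
70..72  src  (2B, 2-aligned)
72..80  ack  (8B, 8-aligned)
sizeof = 80, alignof = 8
data bytes 75, size 80 → padding 5

5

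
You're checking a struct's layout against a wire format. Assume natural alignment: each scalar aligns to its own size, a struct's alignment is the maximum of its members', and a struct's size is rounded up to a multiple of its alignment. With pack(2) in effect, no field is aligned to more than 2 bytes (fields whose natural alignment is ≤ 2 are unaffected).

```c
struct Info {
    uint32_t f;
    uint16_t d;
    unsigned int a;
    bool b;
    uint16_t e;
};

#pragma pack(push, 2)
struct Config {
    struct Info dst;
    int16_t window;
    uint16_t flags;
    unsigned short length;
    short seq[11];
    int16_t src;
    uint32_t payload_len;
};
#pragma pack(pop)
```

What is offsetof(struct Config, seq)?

22

Info: 0..4  f  (4B, 4-aligned); 4..6  d  (2B, 2-aligned); 6..8  -- padding (2B); 8..12  a  (4B, 4-aligned); 12..13  b  (1B, 1-aligned); 13..14  -- padding (1B); 14..16  e  (2B, 2-aligned); sizeof = 16, alignof = 4
0..16  dst  (16B, 2-aligned)
16..18  window  (2B, 2-aligned)
18..20  flags  (2B, 2-aligned)
20..22  length  (2B, 2-aligned)
22..44  seq  (22B, 2-aligned)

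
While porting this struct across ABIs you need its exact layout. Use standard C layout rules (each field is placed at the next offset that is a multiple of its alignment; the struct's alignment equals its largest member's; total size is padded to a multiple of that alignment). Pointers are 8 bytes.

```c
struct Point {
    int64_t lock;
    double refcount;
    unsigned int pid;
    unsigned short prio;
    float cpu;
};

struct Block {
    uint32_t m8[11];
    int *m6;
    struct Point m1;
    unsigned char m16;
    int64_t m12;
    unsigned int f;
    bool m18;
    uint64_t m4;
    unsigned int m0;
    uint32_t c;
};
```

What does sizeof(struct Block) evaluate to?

Point: 0..8  lock  (8B, 8-aligned); 8..16  refcount  (8B, 8-aligned); 16..20  pid  (4B, 4-aligned); 20..22  prio  (2B, 2-aligned); 22..24  -- padding (2B); 24..28  cpu  (4B, 4-aligned); 28..32  -- tail padding (4B); sizeof = 32, alignof = 8
0..44  m8  (44B, 4-aligned)
44..48  -- padding (4B)
48..56  m6  (8B, 8-aligned)
56..88  m1  (32B, 8-aligned)
88..89  m16  (1B, 1-aligned)
89..96  -- padding (7B)
96..104  m12  (8B, 8-aligned)
104..108  f  (4B, 4-aligned)
108..109  m18  (1B, 1-aligned)
109..112  -- padding (3B)
112..120  m4  (8B, 8-aligned)
120..124  m0  (4B, 4-aligned)
124..128  c  (4B, 4-aligned)
sizeof = 128, alignof = 8

128 bytes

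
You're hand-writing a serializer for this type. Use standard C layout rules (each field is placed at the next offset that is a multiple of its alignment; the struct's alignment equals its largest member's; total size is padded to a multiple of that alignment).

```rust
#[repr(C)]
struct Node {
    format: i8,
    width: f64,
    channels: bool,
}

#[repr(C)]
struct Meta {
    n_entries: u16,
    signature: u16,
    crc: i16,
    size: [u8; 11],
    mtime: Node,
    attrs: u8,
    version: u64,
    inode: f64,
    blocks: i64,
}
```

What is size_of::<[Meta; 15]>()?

Node: 0..1  format  (1B, 1-aligned); 1..8  -- padding (7B); 8..16  width  (8B, 8-aligned); 16..17  channels  (1B, 1-aligned); 17..24  -- tail padding (7B); sizeof = 24, alignof = 8
0..2  n_entries  (2B, 2-aligned)
2..4  signature  (2B, 2-aligned)
4..6  crc  (2B, 2-aligned)
6..17  size  (11B, 1-aligned)
17..24  -- padding (7B)
24..48  mtime  (24B, 8-aligned)
48..49  attrs  (1B, 1-aligned)
49..56  -- padding (7B)
56..64  version  (8B, 8-aligned)
64..72  inode  (8B, 8-aligned)
72..80  blocks  (8B, 8-aligned)
sizeof = 80, alignof = 8
array of 15: 15 × 80 = 1200

1200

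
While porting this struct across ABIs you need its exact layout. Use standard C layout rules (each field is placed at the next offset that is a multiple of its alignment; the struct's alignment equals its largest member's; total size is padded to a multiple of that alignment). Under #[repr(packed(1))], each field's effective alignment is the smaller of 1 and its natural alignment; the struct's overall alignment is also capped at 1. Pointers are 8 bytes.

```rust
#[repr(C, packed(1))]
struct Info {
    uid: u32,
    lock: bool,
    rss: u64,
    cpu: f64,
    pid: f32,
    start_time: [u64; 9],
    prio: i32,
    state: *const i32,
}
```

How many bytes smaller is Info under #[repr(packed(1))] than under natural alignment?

natural layout:
  uid at 0 (size 4, align 4) → ends 4
  lock at 4 (size 1, align 1) → ends 5
  pad 3 to align 8 for rss
  rss at 8 (size 8, align 8) → ends 16
  cpu at 16 (size 8, align 8) → ends 24
  pid at 24 (size 4, align 4) → ends 28
  pad 4 to align 8 for start_time
  start_time at 32 (size 72, align 8) → ends 104
  prio at 104 (size 4, align 4) → ends 108
  pad 4 to align 8 for state
  state at 112 (size 8, align 8) → ends 120
  total 120 bytes, alignment 8
packed(1) layout:
  uid at 0 (size 4, align 1) → ends 4
  lock at 4 (size 1, align 1) → ends 5
  rss at 5 (size 8, align 1) → ends 13
  cpu at 13 (size 8, align 1) → ends 21
  pid at 21 (size 4, align 1) → ends 25
  start_time at 25 (size 72, align 1) → ends 97
  prio at 97 (size 4, align 1) → ends 101
  state at 101 (size 8, align 1) → ends 109
  total 109 bytes, alignment 1
120 − 109 = 11

11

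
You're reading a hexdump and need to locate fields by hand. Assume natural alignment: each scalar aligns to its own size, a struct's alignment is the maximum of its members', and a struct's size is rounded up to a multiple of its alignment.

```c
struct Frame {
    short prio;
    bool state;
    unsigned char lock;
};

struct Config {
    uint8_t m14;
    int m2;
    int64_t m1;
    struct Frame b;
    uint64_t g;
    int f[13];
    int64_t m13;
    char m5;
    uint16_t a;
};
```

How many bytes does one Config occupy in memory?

Frame: prio at 0 (size 2, align 2) → ends 2; state at 2 (size 1, align 1) → ends 3; lock at 3 (size 1, align 1) → ends 4; total 4 bytes, alignment 2
m14 at 0 (size 1, align 1) → ends 1
pad 3 to align 4 for m2
m2 at 4 (size 4, align 4) → ends 8
m1 at 8 (size 8, align 8) → ends 16
b at 16 (size 4, align 2) → ends 20
pad 4 to align 8 for g
g at 24 (size 8, align 8) → ends 32
f at 32 (size 52, align 4) → ends 84
pad 4 to align 8 for m13
m13 at 88 (size 8, align 8) → ends 96
m5 at 96 (size 1, align 1) → ends 97
pad 1 to align 2 for a
a at 98 (size 2, align 2) → ends 100
tail pad 4 to reach multiple of 8
total 104 bytes, alignment 8

104 bytes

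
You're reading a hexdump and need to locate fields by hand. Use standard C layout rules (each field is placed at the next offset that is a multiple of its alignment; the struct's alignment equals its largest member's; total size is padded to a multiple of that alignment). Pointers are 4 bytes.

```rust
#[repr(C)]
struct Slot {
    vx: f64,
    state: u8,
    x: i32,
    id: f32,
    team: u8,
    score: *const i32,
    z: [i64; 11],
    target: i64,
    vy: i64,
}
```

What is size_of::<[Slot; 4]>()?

544

@0: vx [8B, align 8] → 8
@8: state [1B, align 1] → 9
+3 pad (align 4)
@12: x [4B, align 4] → 16
@16: id [4B, align 4] → 20
@20: team [1B, align 1] → 21
+3 pad (align 4)
@24: score [4B, align 4] → 28
+4 pad (align 8)
@32: z [88B, align 8] → 120
@120: target [8B, align 8] → 128
@128: vy [8B, align 8] → 136
size 136, align 8
array of 4: 4 × 136 = 544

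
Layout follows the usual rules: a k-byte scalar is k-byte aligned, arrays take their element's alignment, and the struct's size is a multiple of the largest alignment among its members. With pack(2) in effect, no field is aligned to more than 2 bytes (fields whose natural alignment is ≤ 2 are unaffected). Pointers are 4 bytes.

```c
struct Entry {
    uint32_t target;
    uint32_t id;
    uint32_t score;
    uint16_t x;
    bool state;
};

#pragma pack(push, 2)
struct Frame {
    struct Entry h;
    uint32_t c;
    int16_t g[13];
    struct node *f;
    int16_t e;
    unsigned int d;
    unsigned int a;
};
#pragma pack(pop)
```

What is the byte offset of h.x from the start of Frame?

12

Entry: @0: target [4B, align 4] → 4; @4: id [4B, align 4] → 8; @8: score [4B, align 4] → 12; @12: x [2B, align 2] → 14; @14: state [1B, align 1] → 15; +1 tail pad (align 4); size 16, align 4
@0: h [16B, align 2] → 16
within Entry: x at 12
0 + 12 = 12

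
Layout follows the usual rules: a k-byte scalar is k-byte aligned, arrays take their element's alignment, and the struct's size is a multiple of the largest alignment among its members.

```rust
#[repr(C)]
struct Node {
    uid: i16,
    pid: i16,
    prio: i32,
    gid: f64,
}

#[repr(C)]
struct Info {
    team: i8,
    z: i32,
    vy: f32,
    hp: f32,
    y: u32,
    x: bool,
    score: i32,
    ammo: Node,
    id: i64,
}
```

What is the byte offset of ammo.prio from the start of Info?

36

Node: @0: uid [2B, align 2] → 2; @2: pid [2B, align 2] → 4; @4: prio [4B, align 4] → 8; @8: gid [8B, align 8] → 16; size 16, align 8
@0: team [1B, align 1] → 1
+3 pad (align 4)
@4: z [4B, align 4] → 8
@8: vy [4B, align 4] → 12
@12: hp [4B, align 4] → 16
@16: y [4B, align 4] → 20
@20: x [1B, align 1] → 21
+3 pad (align 4)
@24: score [4B, align 4] → 28
+4 pad (align 8)
@32: ammo [16B, align 8] → 48
within Node: prio at 4
32 + 4 = 36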